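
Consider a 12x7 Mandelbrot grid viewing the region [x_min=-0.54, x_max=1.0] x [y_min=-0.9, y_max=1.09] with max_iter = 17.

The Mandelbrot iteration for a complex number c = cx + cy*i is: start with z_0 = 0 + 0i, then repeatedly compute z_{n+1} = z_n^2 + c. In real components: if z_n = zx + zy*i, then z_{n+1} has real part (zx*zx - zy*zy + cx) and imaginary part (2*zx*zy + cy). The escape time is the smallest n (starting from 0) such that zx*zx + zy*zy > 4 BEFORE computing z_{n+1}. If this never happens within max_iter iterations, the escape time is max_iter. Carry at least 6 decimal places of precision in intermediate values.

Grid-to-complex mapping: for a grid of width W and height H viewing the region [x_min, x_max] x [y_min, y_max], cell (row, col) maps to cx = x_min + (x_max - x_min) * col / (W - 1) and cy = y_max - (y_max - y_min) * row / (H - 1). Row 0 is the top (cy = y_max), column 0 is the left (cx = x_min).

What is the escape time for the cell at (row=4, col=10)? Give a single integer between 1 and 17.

Answer: 3

Derivation:
z_0 = 0 + 0i, c = 0.8600 + -0.2367i
Iter 1: z = 0.8600 + -0.2367i, |z|^2 = 0.7956
Iter 2: z = 1.5436 + -0.6437i, |z|^2 = 2.7971
Iter 3: z = 2.8283 + -2.2240i, |z|^2 = 12.9452
Escaped at iteration 3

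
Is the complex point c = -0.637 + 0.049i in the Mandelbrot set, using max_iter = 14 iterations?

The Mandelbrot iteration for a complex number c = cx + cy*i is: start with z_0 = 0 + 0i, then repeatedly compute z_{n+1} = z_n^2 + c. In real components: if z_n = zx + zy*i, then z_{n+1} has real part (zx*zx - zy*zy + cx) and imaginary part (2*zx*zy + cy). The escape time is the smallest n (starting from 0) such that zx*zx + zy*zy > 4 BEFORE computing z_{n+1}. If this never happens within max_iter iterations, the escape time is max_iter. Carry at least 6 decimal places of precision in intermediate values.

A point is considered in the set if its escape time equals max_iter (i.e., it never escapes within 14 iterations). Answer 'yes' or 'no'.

z_0 = 0 + 0i, c = -0.6370 + 0.0490i
Iter 1: z = -0.6370 + 0.0490i, |z|^2 = 0.4082
Iter 2: z = -0.2336 + -0.0134i, |z|^2 = 0.0548
Iter 3: z = -0.5826 + 0.0553i, |z|^2 = 0.3425
Iter 4: z = -0.3006 + -0.0154i, |z|^2 = 0.0906
Iter 5: z = -0.5469 + 0.0583i, |z|^2 = 0.3024
Iter 6: z = -0.3413 + -0.0147i, |z|^2 = 0.1167
Iter 7: z = -0.5207 + 0.0591i, |z|^2 = 0.2746
Iter 8: z = -0.3694 + -0.0125i, |z|^2 = 0.1366
Iter 9: z = -0.5007 + 0.0582i, |z|^2 = 0.2541
Iter 10: z = -0.3897 + -0.0093i, |z|^2 = 0.1519
Iter 11: z = -0.4853 + 0.0563i, |z|^2 = 0.2386
Iter 12: z = -0.4047 + -0.0056i, |z|^2 = 0.1638
Iter 13: z = -0.4733 + 0.0535i, |z|^2 = 0.2268
Did not escape in 14 iterations → in set

Answer: yes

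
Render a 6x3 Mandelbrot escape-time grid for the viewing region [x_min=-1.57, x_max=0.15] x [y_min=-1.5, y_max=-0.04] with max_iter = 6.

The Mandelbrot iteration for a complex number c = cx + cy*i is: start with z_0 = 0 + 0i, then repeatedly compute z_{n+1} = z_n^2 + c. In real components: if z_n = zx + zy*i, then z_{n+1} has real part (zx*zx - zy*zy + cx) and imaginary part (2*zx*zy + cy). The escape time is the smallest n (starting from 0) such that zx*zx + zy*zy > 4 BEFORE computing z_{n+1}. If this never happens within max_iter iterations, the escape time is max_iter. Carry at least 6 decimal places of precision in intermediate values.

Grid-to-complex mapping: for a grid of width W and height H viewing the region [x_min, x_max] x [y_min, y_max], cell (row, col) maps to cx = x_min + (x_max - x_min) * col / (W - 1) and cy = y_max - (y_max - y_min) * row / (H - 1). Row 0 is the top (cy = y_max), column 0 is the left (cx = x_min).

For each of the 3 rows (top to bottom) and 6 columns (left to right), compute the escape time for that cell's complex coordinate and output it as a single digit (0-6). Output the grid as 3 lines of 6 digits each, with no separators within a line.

(row=0, col=0): c = -1.5700 + -0.0400i → escape time 6
(row=0, col=1): c = -1.2260 + -0.0400i → escape time 6
(row=0, col=2): c = -0.8820 + -0.0400i → escape time 6
(row=0, col=3): c = -0.5380 + -0.0400i → escape time 6
(row=0, col=4): c = -0.1940 + -0.0400i → escape time 6
(row=0, col=5): c = 0.1500 + -0.0400i → escape time 6
(row=1, col=0): c = -1.5700 + -0.7700i → escape time 3
(row=1, col=1): c = -1.2260 + -0.7700i → escape time 3
(row=1, col=2): c = -0.8820 + -0.7700i → escape time 4
(row=1, col=3): c = -0.5380 + -0.7700i → escape time 6
(row=1, col=4): c = -0.1940 + -0.7700i → escape time 6
(row=1, col=5): c = 0.1500 + -0.7700i → escape time 6
(row=2, col=0): c = -1.5700 + -1.5000i → escape time 1
(row=2, col=1): c = -1.2260 + -1.5000i → escape time 2
(row=2, col=2): c = -0.8820 + -1.5000i → escape time 2
(row=2, col=3): c = -0.5380 + -1.5000i → escape time 2
(row=2, col=4): c = -0.1940 + -1.5000i → escape time 2
(row=2, col=5): c = 0.1500 + -1.5000i → escape time 2

Answer: 666666
334666
122222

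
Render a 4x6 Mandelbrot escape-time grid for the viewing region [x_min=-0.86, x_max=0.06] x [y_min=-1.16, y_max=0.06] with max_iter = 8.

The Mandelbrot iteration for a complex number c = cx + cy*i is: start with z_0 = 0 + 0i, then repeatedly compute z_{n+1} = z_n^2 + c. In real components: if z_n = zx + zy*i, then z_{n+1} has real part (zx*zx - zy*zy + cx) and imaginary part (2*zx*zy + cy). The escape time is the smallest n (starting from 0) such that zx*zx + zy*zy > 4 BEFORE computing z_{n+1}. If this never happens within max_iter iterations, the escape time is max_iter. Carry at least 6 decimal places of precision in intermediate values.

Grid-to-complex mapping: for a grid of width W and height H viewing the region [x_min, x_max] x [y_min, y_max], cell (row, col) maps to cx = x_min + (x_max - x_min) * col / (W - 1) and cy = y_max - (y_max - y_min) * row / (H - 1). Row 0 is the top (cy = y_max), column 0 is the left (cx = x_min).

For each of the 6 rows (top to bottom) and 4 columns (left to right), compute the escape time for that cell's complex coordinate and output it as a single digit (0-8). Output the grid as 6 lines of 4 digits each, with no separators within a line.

(row=0, col=0): c = -0.8600 + 0.0600i → escape time 8
(row=0, col=1): c = -0.5533 + 0.0600i → escape time 8
(row=0, col=2): c = -0.2467 + 0.0600i → escape time 8
(row=0, col=3): c = 0.0600 + 0.0600i → escape time 8
(row=1, col=0): c = -0.8600 + -0.1840i → escape time 8
(row=1, col=1): c = -0.5533 + -0.1840i → escape time 8
(row=1, col=2): c = -0.2467 + -0.1840i → escape time 8
(row=1, col=3): c = 0.0600 + -0.1840i → escape time 8
(row=2, col=0): c = -0.8600 + -0.4280i → escape time 7
(row=2, col=1): c = -0.5533 + -0.4280i → escape time 8
(row=2, col=2): c = -0.2467 + -0.4280i → escape time 8
(row=2, col=3): c = 0.0600 + -0.4280i → escape time 8
(row=3, col=0): c = -0.8600 + -0.6720i → escape time 4
(row=3, col=1): c = -0.5533 + -0.6720i → escape time 8
(row=3, col=2): c = -0.2467 + -0.6720i → escape time 8
(row=3, col=3): c = 0.0600 + -0.6720i → escape time 8
(row=4, col=0): c = -0.8600 + -0.9160i → escape time 3
(row=4, col=1): c = -0.5533 + -0.9160i → escape time 4
(row=4, col=2): c = -0.2467 + -0.9160i → escape time 7
(row=4, col=3): c = 0.0600 + -0.9160i → escape time 6
(row=5, col=0): c = -0.8600 + -1.1600i → escape time 3
(row=5, col=1): c = -0.5533 + -1.1600i → escape time 3
(row=5, col=2): c = -0.2467 + -1.1600i → escape time 4
(row=5, col=3): c = 0.0600 + -1.1600i → escape time 3

Answer: 8888
8888
7888
4888
3476
3343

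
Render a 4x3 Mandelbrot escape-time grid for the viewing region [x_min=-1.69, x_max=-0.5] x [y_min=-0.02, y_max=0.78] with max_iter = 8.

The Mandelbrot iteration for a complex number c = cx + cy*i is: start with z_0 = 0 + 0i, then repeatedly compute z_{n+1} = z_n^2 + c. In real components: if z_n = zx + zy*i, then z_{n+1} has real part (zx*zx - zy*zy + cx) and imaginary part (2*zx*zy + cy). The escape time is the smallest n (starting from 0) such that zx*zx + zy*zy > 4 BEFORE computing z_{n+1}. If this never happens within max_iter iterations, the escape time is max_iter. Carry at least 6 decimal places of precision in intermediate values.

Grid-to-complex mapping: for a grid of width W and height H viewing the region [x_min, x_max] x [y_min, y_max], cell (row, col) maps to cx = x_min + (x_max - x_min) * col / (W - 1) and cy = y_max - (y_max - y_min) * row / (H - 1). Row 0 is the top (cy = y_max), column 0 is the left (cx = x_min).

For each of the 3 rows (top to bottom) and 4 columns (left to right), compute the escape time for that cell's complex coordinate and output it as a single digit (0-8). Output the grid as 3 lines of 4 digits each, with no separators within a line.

Answer: 3346
3878
8888

Derivation:
(row=0, col=0): c = -1.6900 + 0.7800i → escape time 3
(row=0, col=1): c = -1.2933 + 0.7800i → escape time 3
(row=0, col=2): c = -0.8967 + 0.7800i → escape time 4
(row=0, col=3): c = -0.5000 + 0.7800i → escape time 6
(row=1, col=0): c = -1.6900 + 0.3800i → escape time 3
(row=1, col=1): c = -1.2933 + 0.3800i → escape time 8
(row=1, col=2): c = -0.8967 + 0.3800i → escape time 7
(row=1, col=3): c = -0.5000 + 0.3800i → escape time 8
(row=2, col=0): c = -1.6900 + -0.0200i → escape time 8
(row=2, col=1): c = -1.2933 + -0.0200i → escape time 8
(row=2, col=2): c = -0.8967 + -0.0200i → escape time 8
(row=2, col=3): c = -0.5000 + -0.0200i → escape time 8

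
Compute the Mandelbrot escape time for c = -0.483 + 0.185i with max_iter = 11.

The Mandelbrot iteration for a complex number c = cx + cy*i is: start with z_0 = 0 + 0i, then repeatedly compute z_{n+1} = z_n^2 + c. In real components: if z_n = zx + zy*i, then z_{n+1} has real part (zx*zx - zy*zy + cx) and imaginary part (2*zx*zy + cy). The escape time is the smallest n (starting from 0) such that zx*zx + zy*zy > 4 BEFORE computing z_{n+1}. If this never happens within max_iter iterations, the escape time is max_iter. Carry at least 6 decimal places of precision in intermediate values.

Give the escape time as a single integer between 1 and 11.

z_0 = 0 + 0i, c = -0.4830 + 0.1850i
Iter 1: z = -0.4830 + 0.1850i, |z|^2 = 0.2675
Iter 2: z = -0.2839 + 0.0063i, |z|^2 = 0.0807
Iter 3: z = -0.4024 + 0.1814i, |z|^2 = 0.1949
Iter 4: z = -0.3540 + 0.0390i, |z|^2 = 0.1268
Iter 5: z = -0.3592 + 0.1574i, |z|^2 = 0.1538
Iter 6: z = -0.3787 + 0.0719i, |z|^2 = 0.1486
Iter 7: z = -0.3447 + 0.1305i, |z|^2 = 0.1359
Iter 8: z = -0.3812 + 0.0950i, |z|^2 = 0.1543
Iter 9: z = -0.3467 + 0.1126i, |z|^2 = 0.1329
Iter 10: z = -0.3755 + 0.1069i, |z|^2 = 0.1524

Answer: 11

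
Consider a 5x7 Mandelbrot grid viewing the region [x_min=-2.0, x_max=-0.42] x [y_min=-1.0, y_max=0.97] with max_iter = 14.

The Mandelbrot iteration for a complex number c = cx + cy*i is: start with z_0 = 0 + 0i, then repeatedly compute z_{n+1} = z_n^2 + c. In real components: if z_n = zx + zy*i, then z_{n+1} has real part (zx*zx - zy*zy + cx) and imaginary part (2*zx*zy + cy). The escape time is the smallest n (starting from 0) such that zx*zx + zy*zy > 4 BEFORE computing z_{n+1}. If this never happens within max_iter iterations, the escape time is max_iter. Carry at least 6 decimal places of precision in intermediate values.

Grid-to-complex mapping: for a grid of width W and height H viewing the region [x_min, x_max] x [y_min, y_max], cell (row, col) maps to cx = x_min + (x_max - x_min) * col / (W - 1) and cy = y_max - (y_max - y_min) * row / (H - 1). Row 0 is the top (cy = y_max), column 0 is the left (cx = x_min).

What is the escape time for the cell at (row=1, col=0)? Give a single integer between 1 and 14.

Answer: 1

Derivation:
z_0 = 0 + 0i, c = -2.0000 + 0.6417i
Iter 1: z = -2.0000 + 0.6417i, |z|^2 = 4.4117
Escaped at iteration 1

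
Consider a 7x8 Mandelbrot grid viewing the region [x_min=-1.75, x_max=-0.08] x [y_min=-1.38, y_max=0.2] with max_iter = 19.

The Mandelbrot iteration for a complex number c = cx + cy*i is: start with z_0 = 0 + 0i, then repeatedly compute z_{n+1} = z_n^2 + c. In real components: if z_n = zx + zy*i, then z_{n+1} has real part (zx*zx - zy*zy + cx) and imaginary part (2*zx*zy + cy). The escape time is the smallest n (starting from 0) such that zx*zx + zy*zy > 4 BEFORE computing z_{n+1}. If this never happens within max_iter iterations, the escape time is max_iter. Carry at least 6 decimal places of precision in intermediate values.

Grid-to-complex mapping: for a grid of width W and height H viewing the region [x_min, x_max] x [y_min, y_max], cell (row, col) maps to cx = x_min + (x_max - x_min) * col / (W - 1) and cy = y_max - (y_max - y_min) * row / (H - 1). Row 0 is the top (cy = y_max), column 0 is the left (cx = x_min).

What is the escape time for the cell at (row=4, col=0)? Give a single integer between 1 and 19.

Answer: 3

Derivation:
z_0 = 0 + 0i, c = -1.7500 + -0.7029i
Iter 1: z = -1.7500 + -0.7029i, |z|^2 = 3.5565
Iter 2: z = 0.8185 + 1.7571i, |z|^2 = 3.7575
Iter 3: z = -4.1676 + 2.1736i, |z|^2 = 22.0934
Escaped at iteration 3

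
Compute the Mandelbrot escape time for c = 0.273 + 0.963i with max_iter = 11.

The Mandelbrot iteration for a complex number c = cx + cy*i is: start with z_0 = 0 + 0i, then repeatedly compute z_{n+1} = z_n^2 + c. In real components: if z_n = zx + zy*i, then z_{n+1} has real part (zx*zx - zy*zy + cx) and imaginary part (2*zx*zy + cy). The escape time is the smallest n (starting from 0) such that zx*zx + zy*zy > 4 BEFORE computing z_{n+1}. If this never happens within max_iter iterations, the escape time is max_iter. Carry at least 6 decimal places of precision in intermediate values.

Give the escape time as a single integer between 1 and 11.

z_0 = 0 + 0i, c = 0.2730 + 0.9630i
Iter 1: z = 0.2730 + 0.9630i, |z|^2 = 1.0019
Iter 2: z = -0.5798 + 1.4888i, |z|^2 = 2.5527
Iter 3: z = -1.6073 + -0.7635i, |z|^2 = 3.1664
Iter 4: z = 2.2735 + 3.4174i, |z|^2 = 16.8475
Escaped at iteration 4

Answer: 4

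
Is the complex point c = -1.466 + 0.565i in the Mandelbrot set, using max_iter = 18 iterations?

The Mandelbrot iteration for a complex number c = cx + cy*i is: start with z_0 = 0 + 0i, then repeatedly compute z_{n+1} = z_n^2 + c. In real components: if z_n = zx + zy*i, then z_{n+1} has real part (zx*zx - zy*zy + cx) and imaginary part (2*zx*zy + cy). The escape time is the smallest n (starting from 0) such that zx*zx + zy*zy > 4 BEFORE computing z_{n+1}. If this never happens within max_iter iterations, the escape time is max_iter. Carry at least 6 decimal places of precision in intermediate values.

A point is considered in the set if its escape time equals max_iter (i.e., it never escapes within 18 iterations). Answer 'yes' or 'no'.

z_0 = 0 + 0i, c = -1.4660 + 0.5650i
Iter 1: z = -1.4660 + 0.5650i, |z|^2 = 2.4684
Iter 2: z = 0.3639 + -1.0916i, |z|^2 = 1.3240
Iter 3: z = -2.5251 + -0.2295i, |z|^2 = 6.4288
Escaped at iteration 3

Answer: no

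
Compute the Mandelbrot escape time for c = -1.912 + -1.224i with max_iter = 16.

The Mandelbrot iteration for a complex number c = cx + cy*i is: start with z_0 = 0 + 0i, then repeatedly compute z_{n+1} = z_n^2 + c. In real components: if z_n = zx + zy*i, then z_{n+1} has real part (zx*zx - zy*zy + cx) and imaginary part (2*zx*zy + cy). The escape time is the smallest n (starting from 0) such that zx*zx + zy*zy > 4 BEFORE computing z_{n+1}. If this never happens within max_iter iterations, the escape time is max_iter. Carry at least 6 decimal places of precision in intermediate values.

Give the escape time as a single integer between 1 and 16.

Answer: 1

Derivation:
z_0 = 0 + 0i, c = -1.9120 + -1.2240i
Iter 1: z = -1.9120 + -1.2240i, |z|^2 = 5.1539
Escaped at iteration 1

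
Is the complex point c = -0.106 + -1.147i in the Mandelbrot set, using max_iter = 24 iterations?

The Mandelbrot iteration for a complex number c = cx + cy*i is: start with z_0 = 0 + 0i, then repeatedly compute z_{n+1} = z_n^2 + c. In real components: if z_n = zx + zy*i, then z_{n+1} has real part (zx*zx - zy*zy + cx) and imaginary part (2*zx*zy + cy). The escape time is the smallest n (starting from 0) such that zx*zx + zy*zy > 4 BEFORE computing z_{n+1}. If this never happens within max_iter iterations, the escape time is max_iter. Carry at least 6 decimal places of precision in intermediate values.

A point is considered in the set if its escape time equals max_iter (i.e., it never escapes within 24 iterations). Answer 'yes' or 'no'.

z_0 = 0 + 0i, c = -0.1060 + -1.1470i
Iter 1: z = -0.1060 + -1.1470i, |z|^2 = 1.3268
Iter 2: z = -1.4104 + -0.9038i, |z|^2 = 2.8061
Iter 3: z = 1.0662 + 1.4025i, |z|^2 = 3.1038
Iter 4: z = -0.9361 + 1.8438i, |z|^2 = 4.2758
Escaped at iteration 4

Answer: no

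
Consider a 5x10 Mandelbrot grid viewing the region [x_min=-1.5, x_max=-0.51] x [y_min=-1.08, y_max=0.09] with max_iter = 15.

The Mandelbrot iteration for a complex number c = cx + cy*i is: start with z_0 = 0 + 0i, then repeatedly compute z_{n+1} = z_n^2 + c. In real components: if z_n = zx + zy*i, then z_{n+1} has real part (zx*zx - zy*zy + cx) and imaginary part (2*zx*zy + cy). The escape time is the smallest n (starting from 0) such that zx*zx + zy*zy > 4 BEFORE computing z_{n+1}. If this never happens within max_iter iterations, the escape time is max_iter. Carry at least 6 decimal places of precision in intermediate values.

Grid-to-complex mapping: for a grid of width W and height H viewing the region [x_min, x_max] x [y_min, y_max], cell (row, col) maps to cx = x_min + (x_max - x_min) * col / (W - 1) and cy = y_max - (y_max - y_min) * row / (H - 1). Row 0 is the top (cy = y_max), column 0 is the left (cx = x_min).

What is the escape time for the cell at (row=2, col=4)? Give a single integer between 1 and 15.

z_0 = 0 + 0i, c = -0.5100 + -0.1700i
Iter 1: z = -0.5100 + -0.1700i, |z|^2 = 0.2890
Iter 2: z = -0.2788 + 0.0034i, |z|^2 = 0.0777
Iter 3: z = -0.4323 + -0.1719i, |z|^2 = 0.2164
Iter 4: z = -0.3527 + -0.0214i, |z|^2 = 0.1248
Iter 5: z = -0.3861 + -0.1549i, |z|^2 = 0.1731
Iter 6: z = -0.3849 + -0.0504i, |z|^2 = 0.1507
Iter 7: z = -0.3644 + -0.1312i, |z|^2 = 0.1500
Iter 8: z = -0.3945 + -0.0744i, |z|^2 = 0.1611
Iter 9: z = -0.3599 + -0.1113i, |z|^2 = 0.1419
Iter 10: z = -0.3928 + -0.0899i, |z|^2 = 0.1624
Iter 11: z = -0.3638 + -0.0994i, |z|^2 = 0.1422
Iter 12: z = -0.3876 + -0.0977i, |z|^2 = 0.1597
Iter 13: z = -0.3693 + -0.0943i, |z|^2 = 0.1453
Iter 14: z = -0.3825 + -0.1004i, |z|^2 = 0.1564

Answer: 15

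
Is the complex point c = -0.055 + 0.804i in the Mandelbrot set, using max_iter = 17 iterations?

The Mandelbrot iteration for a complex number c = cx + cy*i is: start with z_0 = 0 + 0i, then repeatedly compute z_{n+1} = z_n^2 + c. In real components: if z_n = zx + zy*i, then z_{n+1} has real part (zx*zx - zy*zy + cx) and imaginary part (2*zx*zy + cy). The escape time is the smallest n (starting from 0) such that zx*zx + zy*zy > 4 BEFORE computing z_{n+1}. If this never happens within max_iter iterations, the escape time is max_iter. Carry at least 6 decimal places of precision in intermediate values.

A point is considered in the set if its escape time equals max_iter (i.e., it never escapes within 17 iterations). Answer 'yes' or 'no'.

Answer: yes

Derivation:
z_0 = 0 + 0i, c = -0.0550 + 0.8040i
Iter 1: z = -0.0550 + 0.8040i, |z|^2 = 0.6494
Iter 2: z = -0.6984 + 0.7156i, |z|^2 = 0.9998
Iter 3: z = -0.0793 + -0.1955i, |z|^2 = 0.0445
Iter 4: z = -0.0869 + 0.8350i, |z|^2 = 0.7048
Iter 5: z = -0.7447 + 0.6588i, |z|^2 = 0.9886
Iter 6: z = 0.0655 + -0.1772i, |z|^2 = 0.0357
Iter 7: z = -0.0821 + 0.7808i, |z|^2 = 0.6164
Iter 8: z = -0.6579 + 0.6758i, |z|^2 = 0.8895
Iter 9: z = -0.0788 + -0.0852i, |z|^2 = 0.0135
Iter 10: z = -0.0560 + 0.8174i, |z|^2 = 0.6713
Iter 11: z = -0.7200 + 0.7124i, |z|^2 = 1.0259
Iter 12: z = -0.0440 + -0.2219i, |z|^2 = 0.0512
Iter 13: z = -0.1023 + 0.8235i, |z|^2 = 0.6887
Iter 14: z = -0.7227 + 0.6355i, |z|^2 = 0.9262
Iter 15: z = 0.0635 + -0.1146i, |z|^2 = 0.0172
Iter 16: z = -0.0641 + 0.7894i, |z|^2 = 0.6273
Did not escape in 17 iterations → in set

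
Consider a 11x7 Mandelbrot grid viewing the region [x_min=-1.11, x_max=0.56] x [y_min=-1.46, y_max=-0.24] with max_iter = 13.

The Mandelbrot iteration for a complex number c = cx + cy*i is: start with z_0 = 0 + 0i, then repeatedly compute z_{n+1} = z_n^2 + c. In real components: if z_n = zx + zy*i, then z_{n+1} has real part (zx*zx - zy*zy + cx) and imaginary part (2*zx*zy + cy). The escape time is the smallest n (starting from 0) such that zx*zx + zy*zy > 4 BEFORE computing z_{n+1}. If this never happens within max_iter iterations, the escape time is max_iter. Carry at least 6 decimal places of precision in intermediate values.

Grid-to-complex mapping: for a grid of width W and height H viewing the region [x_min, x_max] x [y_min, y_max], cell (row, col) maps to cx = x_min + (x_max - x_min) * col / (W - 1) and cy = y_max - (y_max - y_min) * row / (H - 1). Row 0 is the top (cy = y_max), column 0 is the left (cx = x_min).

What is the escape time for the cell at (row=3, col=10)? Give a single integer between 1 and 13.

Answer: 3

Derivation:
z_0 = 0 + 0i, c = 0.5600 + -0.8500i
Iter 1: z = 0.5600 + -0.8500i, |z|^2 = 1.0361
Iter 2: z = 0.1511 + -1.8020i, |z|^2 = 3.2700
Iter 3: z = -2.6644 + -1.3946i, |z|^2 = 9.0437
Escaped at iteration 3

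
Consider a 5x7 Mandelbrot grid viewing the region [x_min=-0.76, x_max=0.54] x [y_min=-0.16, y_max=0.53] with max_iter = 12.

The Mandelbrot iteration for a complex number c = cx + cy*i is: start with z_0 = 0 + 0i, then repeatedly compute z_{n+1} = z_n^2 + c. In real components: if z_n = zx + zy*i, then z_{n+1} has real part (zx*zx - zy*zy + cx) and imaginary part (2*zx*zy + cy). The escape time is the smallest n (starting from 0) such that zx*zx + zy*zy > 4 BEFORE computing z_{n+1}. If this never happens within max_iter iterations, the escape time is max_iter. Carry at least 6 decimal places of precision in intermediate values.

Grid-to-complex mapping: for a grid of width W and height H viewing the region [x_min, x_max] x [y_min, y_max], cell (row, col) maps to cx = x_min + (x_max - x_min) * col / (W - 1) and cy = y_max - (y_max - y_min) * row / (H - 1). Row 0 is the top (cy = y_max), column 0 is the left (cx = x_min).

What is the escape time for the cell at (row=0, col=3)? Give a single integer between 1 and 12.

Answer: 12

Derivation:
z_0 = 0 + 0i, c = 0.2150 + 0.5300i
Iter 1: z = 0.2150 + 0.5300i, |z|^2 = 0.3271
Iter 2: z = -0.0197 + 0.7579i, |z|^2 = 0.5748
Iter 3: z = -0.3590 + 0.5002i, |z|^2 = 0.3791
Iter 4: z = 0.0937 + 0.1708i, |z|^2 = 0.0380
Iter 5: z = 0.1946 + 0.5620i, |z|^2 = 0.3537
Iter 6: z = -0.0630 + 0.7487i, |z|^2 = 0.5646
Iter 7: z = -0.3416 + 0.4357i, |z|^2 = 0.3065
Iter 8: z = 0.1419 + 0.2323i, |z|^2 = 0.0741
Iter 9: z = 0.1812 + 0.5959i, |z|^2 = 0.3880
Iter 10: z = -0.1073 + 0.7459i, |z|^2 = 0.5679
Iter 11: z = -0.3299 + 0.3699i, |z|^2 = 0.2456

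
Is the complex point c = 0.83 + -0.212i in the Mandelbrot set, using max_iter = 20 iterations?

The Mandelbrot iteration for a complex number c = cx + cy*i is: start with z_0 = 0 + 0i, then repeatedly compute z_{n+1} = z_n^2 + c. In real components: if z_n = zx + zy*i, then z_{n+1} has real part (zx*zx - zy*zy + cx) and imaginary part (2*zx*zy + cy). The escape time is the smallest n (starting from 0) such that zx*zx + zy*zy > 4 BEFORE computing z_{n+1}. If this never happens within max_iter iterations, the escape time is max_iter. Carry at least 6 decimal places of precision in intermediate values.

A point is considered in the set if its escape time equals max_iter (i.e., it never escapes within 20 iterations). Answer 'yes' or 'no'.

z_0 = 0 + 0i, c = 0.8300 + -0.2120i
Iter 1: z = 0.8300 + -0.2120i, |z|^2 = 0.7338
Iter 2: z = 1.4740 + -0.5639i, |z|^2 = 2.4906
Iter 3: z = 2.6845 + -1.8744i, |z|^2 = 10.7201
Escaped at iteration 3

Answer: no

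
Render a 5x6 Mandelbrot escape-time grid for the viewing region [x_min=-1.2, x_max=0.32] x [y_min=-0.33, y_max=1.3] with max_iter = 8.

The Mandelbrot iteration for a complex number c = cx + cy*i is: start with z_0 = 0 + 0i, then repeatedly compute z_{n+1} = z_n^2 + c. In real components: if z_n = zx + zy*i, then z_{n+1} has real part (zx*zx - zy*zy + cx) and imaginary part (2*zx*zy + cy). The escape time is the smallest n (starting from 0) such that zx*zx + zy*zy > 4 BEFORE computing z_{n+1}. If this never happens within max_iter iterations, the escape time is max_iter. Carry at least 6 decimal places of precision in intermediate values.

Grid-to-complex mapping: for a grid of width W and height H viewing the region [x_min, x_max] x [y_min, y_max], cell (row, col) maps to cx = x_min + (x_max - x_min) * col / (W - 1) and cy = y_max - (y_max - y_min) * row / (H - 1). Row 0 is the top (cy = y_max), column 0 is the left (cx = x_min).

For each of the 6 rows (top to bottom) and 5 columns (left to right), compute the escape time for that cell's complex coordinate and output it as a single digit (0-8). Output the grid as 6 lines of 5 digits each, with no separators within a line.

(row=0, col=0): c = -1.2000 + 1.3000i → escape time 2
(row=0, col=1): c = -0.8200 + 1.3000i → escape time 2
(row=0, col=2): c = -0.4400 + 1.3000i → escape time 3
(row=0, col=3): c = -0.0600 + 1.3000i → escape time 2
(row=0, col=4): c = 0.3200 + 1.3000i → escape time 2
(row=1, col=0): c = -1.2000 + 0.9740i → escape time 3
(row=1, col=1): c = -0.8200 + 0.9740i → escape time 3
(row=1, col=2): c = -0.4400 + 0.9740i → escape time 4
(row=1, col=3): c = -0.0600 + 0.9740i → escape time 8
(row=1, col=4): c = 0.3200 + 0.9740i → escape time 3
(row=2, col=0): c = -1.2000 + 0.6480i → escape time 3
(row=2, col=1): c = -0.8200 + 0.6480i → escape time 5
(row=2, col=2): c = -0.4400 + 0.6480i → escape time 8
(row=2, col=3): c = -0.0600 + 0.6480i → escape time 8
(row=2, col=4): c = 0.3200 + 0.6480i → escape time 8
(row=3, col=0): c = -1.2000 + 0.3220i → escape time 8
(row=3, col=1): c = -0.8200 + 0.3220i → escape time 8
(row=3, col=2): c = -0.4400 + 0.3220i → escape time 8
(row=3, col=3): c = -0.0600 + 0.3220i → escape time 8
(row=3, col=4): c = 0.3200 + 0.3220i → escape time 8
(row=4, col=0): c = -1.2000 + -0.0040i → escape time 8
(row=4, col=1): c = -0.8200 + -0.0040i → escape time 8
(row=4, col=2): c = -0.4400 + -0.0040i → escape time 8
(row=4, col=3): c = -0.0600 + -0.0040i → escape time 8
(row=4, col=4): c = 0.3200 + -0.0040i → escape time 8
(row=5, col=0): c = -1.2000 + -0.3300i → escape time 8
(row=5, col=1): c = -0.8200 + -0.3300i → escape time 8
(row=5, col=2): c = -0.4400 + -0.3300i → escape time 8
(row=5, col=3): c = -0.0600 + -0.3300i → escape time 8
(row=5, col=4): c = 0.3200 + -0.3300i → escape time 8

Answer: 22322
33483
35888
88888
88888
88888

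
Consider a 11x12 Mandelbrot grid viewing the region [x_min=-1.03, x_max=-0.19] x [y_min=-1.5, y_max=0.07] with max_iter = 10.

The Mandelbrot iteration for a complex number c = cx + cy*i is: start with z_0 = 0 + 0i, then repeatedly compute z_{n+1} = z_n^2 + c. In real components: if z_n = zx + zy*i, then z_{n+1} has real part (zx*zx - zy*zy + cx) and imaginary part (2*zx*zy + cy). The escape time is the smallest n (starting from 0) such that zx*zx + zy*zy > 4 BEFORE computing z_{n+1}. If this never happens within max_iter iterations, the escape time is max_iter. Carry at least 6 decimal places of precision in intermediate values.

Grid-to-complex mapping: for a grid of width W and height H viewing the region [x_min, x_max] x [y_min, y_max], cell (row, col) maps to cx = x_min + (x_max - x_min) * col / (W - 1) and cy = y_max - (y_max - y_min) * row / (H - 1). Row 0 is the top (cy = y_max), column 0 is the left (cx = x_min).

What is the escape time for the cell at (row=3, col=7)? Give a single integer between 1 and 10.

z_0 = 0 + 0i, c = -0.4420 + -0.3582i
Iter 1: z = -0.4420 + -0.3582i, |z|^2 = 0.3237
Iter 2: z = -0.3749 + -0.0415i, |z|^2 = 0.1423
Iter 3: z = -0.3032 + -0.3270i, |z|^2 = 0.1988
Iter 4: z = -0.4570 + -0.1599i, |z|^2 = 0.2345
Iter 5: z = -0.2587 + -0.2120i, |z|^2 = 0.1119
Iter 6: z = -0.4200 + -0.2485i, |z|^2 = 0.2382
Iter 7: z = -0.3273 + -0.1494i, |z|^2 = 0.1295
Iter 8: z = -0.3572 + -0.2604i, |z|^2 = 0.1954
Iter 9: z = -0.3822 + -0.1722i, |z|^2 = 0.1757

Answer: 10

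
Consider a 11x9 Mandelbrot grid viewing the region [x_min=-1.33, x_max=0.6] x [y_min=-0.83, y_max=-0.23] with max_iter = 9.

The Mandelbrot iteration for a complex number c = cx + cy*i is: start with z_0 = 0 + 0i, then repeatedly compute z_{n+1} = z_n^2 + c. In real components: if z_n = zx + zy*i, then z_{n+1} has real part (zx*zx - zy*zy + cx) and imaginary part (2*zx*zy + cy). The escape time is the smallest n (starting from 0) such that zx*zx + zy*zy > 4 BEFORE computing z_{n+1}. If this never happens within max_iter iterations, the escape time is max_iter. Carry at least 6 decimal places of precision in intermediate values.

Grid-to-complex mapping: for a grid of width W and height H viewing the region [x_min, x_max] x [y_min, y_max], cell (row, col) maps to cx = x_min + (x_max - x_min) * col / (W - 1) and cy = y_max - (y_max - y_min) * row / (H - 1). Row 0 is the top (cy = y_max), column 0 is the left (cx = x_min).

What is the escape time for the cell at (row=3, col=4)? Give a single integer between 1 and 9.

z_0 = 0 + 0i, c = -0.5580 + -0.4550i
Iter 1: z = -0.5580 + -0.4550i, |z|^2 = 0.5184
Iter 2: z = -0.4537 + 0.0528i, |z|^2 = 0.2086
Iter 3: z = -0.3550 + -0.5029i, |z|^2 = 0.3789
Iter 4: z = -0.6849 + -0.0980i, |z|^2 = 0.4787
Iter 5: z = -0.0985 + -0.3208i, |z|^2 = 0.1126
Iter 6: z = -0.6512 + -0.3918i, |z|^2 = 0.5776
Iter 7: z = -0.2874 + 0.0553i, |z|^2 = 0.0857
Iter 8: z = -0.4784 + -0.4868i, |z|^2 = 0.4658

Answer: 9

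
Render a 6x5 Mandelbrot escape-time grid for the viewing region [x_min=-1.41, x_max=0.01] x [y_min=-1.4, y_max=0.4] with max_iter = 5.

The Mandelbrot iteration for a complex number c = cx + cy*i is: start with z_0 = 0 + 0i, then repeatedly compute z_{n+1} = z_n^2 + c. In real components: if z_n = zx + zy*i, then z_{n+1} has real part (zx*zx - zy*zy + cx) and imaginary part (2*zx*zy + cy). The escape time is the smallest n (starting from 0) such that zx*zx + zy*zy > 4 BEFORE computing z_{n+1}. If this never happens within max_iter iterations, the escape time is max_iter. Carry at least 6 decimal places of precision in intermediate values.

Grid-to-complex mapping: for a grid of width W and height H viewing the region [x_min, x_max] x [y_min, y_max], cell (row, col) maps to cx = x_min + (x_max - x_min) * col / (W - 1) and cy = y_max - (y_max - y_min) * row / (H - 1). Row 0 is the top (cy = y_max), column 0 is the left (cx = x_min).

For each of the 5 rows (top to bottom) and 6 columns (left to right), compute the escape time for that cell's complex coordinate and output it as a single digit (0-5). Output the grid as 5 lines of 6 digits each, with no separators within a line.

Answer: 455555
555555
355555
333455
222222

Derivation:
(row=0, col=0): c = -1.4100 + 0.4000i → escape time 4
(row=0, col=1): c = -1.1260 + 0.4000i → escape time 5
(row=0, col=2): c = -0.8420 + 0.4000i → escape time 5
(row=0, col=3): c = -0.5580 + 0.4000i → escape time 5
(row=0, col=4): c = -0.2740 + 0.4000i → escape time 5
(row=0, col=5): c = 0.0100 + 0.4000i → escape time 5
(row=1, col=0): c = -1.4100 + -0.0500i → escape time 5
(row=1, col=1): c = -1.1260 + -0.0500i → escape time 5
(row=1, col=2): c = -0.8420 + -0.0500i → escape time 5
(row=1, col=3): c = -0.5580 + -0.0500i → escape time 5
(row=1, col=4): c = -0.2740 + -0.0500i → escape time 5
(row=1, col=5): c = 0.0100 + -0.0500i → escape time 5
(row=2, col=0): c = -1.4100 + -0.5000i → escape time 3
(row=2, col=1): c = -1.1260 + -0.5000i → escape time 5
(row=2, col=2): c = -0.8420 + -0.5000i → escape time 5
(row=2, col=3): c = -0.5580 + -0.5000i → escape time 5
(row=2, col=4): c = -0.2740 + -0.5000i → escape time 5
(row=2, col=5): c = 0.0100 + -0.5000i → escape time 5
(row=3, col=0): c = -1.4100 + -0.9500i → escape time 3
(row=3, col=1): c = -1.1260 + -0.9500i → escape time 3
(row=3, col=2): c = -0.8420 + -0.9500i → escape time 3
(row=3, col=3): c = -0.5580 + -0.9500i → escape time 4
(row=3, col=4): c = -0.2740 + -0.9500i → escape time 5
(row=3, col=5): c = 0.0100 + -0.9500i → escape time 5
(row=4, col=0): c = -1.4100 + -1.4000i → escape time 2
(row=4, col=1): c = -1.1260 + -1.4000i → escape time 2
(row=4, col=2): c = -0.8420 + -1.4000i → escape time 2
(row=4, col=3): c = -0.5580 + -1.4000i → escape time 2
(row=4, col=4): c = -0.2740 + -1.4000i → escape time 2
(row=4, col=5): c = 0.0100 + -1.4000i → escape time 2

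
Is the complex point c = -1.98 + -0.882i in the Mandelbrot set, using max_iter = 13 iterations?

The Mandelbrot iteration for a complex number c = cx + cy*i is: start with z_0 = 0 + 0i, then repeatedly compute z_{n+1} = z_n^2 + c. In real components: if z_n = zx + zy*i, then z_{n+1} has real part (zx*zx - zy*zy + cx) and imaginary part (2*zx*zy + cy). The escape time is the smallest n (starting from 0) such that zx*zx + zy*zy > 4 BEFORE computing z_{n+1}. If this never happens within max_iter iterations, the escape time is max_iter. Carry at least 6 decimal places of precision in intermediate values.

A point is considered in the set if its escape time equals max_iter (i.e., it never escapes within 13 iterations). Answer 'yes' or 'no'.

z_0 = 0 + 0i, c = -1.9800 + -0.8820i
Iter 1: z = -1.9800 + -0.8820i, |z|^2 = 4.6983
Escaped at iteration 1

Answer: no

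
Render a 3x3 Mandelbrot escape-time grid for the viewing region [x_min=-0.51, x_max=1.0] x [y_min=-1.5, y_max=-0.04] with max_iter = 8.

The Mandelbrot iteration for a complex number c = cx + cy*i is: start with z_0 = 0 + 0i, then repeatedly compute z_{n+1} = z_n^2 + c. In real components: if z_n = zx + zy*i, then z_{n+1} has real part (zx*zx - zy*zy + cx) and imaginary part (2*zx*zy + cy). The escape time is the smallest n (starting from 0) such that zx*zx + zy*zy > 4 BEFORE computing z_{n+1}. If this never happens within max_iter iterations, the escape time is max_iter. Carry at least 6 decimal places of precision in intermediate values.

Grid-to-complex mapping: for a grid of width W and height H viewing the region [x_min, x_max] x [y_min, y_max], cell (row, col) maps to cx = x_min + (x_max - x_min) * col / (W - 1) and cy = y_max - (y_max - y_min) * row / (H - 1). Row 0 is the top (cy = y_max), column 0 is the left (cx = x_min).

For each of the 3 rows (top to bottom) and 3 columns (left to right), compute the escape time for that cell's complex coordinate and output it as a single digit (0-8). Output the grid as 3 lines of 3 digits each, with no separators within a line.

Answer: 882
652
222

Derivation:
(row=0, col=0): c = -0.5100 + -0.0400i → escape time 8
(row=0, col=1): c = 0.2450 + -0.0400i → escape time 8
(row=0, col=2): c = 1.0000 + -0.0400i → escape time 2
(row=1, col=0): c = -0.5100 + -0.7700i → escape time 6
(row=1, col=1): c = 0.2450 + -0.7700i → escape time 5
(row=1, col=2): c = 1.0000 + -0.7700i → escape time 2
(row=2, col=0): c = -0.5100 + -1.5000i → escape time 2
(row=2, col=1): c = 0.2450 + -1.5000i → escape time 2
(row=2, col=2): c = 1.0000 + -1.5000i → escape time 2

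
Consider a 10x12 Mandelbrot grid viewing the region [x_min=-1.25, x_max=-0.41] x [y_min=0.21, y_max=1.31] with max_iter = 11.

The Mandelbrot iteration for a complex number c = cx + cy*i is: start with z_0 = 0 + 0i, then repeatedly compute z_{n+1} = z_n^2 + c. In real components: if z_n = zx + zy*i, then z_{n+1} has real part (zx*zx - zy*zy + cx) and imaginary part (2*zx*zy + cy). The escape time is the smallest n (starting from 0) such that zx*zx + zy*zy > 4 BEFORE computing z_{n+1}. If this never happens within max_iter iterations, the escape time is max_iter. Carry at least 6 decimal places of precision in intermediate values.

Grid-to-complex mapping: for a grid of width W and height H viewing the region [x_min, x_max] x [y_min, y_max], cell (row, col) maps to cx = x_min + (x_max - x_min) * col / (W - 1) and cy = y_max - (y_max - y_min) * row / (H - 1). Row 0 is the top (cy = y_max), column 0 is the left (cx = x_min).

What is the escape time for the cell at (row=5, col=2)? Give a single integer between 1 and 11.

Answer: 3

Derivation:
z_0 = 0 + 0i, c = -1.0633 + 0.8100i
Iter 1: z = -1.0633 + 0.8100i, |z|^2 = 1.7868
Iter 2: z = -0.5888 + -0.9126i, |z|^2 = 1.1795
Iter 3: z = -1.5495 + 1.8846i, |z|^2 = 5.9528
Escaped at iteration 3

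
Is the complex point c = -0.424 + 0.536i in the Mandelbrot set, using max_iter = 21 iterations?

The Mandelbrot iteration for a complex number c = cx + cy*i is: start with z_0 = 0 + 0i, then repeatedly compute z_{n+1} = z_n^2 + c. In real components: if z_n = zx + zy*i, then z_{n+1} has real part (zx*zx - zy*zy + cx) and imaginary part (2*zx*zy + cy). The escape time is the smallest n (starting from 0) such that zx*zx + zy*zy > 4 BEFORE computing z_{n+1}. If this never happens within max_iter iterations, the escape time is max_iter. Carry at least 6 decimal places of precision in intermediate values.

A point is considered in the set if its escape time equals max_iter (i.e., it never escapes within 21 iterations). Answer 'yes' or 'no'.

z_0 = 0 + 0i, c = -0.4240 + 0.5360i
Iter 1: z = -0.4240 + 0.5360i, |z|^2 = 0.4671
Iter 2: z = -0.5315 + 0.0815i, |z|^2 = 0.2892
Iter 3: z = -0.1481 + 0.4494i, |z|^2 = 0.2239
Iter 4: z = -0.6040 + 0.4029i, |z|^2 = 0.5271
Iter 5: z = -0.2215 + 0.0493i, |z|^2 = 0.0515
Iter 6: z = -0.3774 + 0.5142i, |z|^2 = 0.4068
Iter 7: z = -0.5459 + 0.1479i, |z|^2 = 0.3199
Iter 8: z = -0.1478 + 0.3745i, |z|^2 = 0.1621
Iter 9: z = -0.5424 + 0.4253i, |z|^2 = 0.4750
Iter 10: z = -0.3107 + 0.0747i, |z|^2 = 0.1021
Iter 11: z = -0.3330 + 0.4896i, |z|^2 = 0.3506
Iter 12: z = -0.5528 + 0.2099i, |z|^2 = 0.3496
Iter 13: z = -0.1625 + 0.3040i, |z|^2 = 0.1188
Iter 14: z = -0.4900 + 0.4372i, |z|^2 = 0.4313
Iter 15: z = -0.3751 + 0.1075i, |z|^2 = 0.1522
Iter 16: z = -0.2949 + 0.4553i, |z|^2 = 0.2943
Iter 17: z = -0.5444 + 0.2675i, |z|^2 = 0.3679
Iter 18: z = -0.1992 + 0.2448i, |z|^2 = 0.0996
Iter 19: z = -0.4443 + 0.4385i, |z|^2 = 0.3896
Iter 20: z = -0.4189 + 0.1464i, |z|^2 = 0.1969
Did not escape in 21 iterations → in set

Answer: yes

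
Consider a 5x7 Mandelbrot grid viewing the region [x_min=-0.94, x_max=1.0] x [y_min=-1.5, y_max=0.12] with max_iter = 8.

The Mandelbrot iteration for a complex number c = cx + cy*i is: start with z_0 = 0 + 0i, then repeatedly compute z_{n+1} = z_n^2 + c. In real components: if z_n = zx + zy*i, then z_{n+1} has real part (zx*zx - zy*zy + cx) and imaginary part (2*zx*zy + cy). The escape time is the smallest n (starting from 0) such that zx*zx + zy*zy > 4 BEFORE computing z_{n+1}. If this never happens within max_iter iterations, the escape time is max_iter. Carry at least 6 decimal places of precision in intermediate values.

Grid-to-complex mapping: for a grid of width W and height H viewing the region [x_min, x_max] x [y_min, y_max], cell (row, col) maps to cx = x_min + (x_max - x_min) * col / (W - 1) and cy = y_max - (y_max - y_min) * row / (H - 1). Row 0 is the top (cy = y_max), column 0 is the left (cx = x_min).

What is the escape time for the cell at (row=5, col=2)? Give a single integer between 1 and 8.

z_0 = 0 + 0i, c = 0.0300 + -1.2300i
Iter 1: z = 0.0300 + -1.2300i, |z|^2 = 1.5138
Iter 2: z = -1.4820 + -1.3038i, |z|^2 = 3.8962
Iter 3: z = 0.5264 + 2.6345i, |z|^2 = 7.2175
Escaped at iteration 3

Answer: 3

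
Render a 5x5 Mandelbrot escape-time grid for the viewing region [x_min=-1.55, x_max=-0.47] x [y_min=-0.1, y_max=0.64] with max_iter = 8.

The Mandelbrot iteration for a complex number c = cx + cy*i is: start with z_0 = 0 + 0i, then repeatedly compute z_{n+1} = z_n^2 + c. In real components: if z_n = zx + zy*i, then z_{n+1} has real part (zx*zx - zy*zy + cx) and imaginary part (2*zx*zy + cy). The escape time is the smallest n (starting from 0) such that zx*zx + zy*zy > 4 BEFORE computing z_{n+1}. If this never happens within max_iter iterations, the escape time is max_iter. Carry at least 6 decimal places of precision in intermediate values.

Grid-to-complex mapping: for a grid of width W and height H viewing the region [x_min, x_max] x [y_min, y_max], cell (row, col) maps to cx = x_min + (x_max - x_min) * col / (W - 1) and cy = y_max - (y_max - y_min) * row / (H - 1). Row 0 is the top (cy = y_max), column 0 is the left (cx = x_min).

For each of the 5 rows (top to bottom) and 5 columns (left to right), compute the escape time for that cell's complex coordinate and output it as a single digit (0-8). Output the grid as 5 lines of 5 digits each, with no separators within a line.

(row=0, col=0): c = -1.5500 + 0.6400i → escape time 3
(row=0, col=1): c = -1.2800 + 0.6400i → escape time 3
(row=0, col=2): c = -1.0100 + 0.6400i → escape time 4
(row=0, col=3): c = -0.7400 + 0.6400i → escape time 5
(row=0, col=4): c = -0.4700 + 0.6400i → escape time 8
(row=1, col=0): c = -1.5500 + 0.4550i → escape time 3
(row=1, col=1): c = -1.2800 + 0.4550i → escape time 6
(row=1, col=2): c = -1.0100 + 0.4550i → escape time 5
(row=1, col=3): c = -0.7400 + 0.4550i → escape time 8
(row=1, col=4): c = -0.4700 + 0.4550i → escape time 8
(row=2, col=0): c = -1.5500 + 0.2700i → escape time 5
(row=2, col=1): c = -1.2800 + 0.2700i → escape time 8
(row=2, col=2): c = -1.0100 + 0.2700i → escape time 8
(row=2, col=3): c = -0.7400 + 0.2700i → escape time 8
(row=2, col=4): c = -0.4700 + 0.2700i → escape time 8
(row=3, col=0): c = -1.5500 + 0.0850i → escape time 7
(row=3, col=1): c = -1.2800 + 0.0850i → escape time 8
(row=3, col=2): c = -1.0100 + 0.0850i → escape time 8
(row=3, col=3): c = -0.7400 + 0.0850i → escape time 8
(row=3, col=4): c = -0.4700 + 0.0850i → escape time 8
(row=4, col=0): c = -1.5500 + -0.1000i → escape time 6
(row=4, col=1): c = -1.2800 + -0.1000i → escape time 8
(row=4, col=2): c = -1.0100 + -0.1000i → escape time 8
(row=4, col=3): c = -0.7400 + -0.1000i → escape time 8
(row=4, col=4): c = -0.4700 + -0.1000i → escape time 8

Answer: 33458
36588
58888
78888
68888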